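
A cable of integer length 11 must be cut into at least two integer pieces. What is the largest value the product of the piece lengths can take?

54

Fill prod[k] for k=2..11: at each k try every first piece i and multiply by the better of (k−i) uncut or prod[k−i].
Small cases: prod[2]=1, prod[3]=2, prod[4]=4, prod[5]=6.
prod[6] = max(1×6, 2×4, 3×3, 4×2, 5×1) = 9
prod[7] = max(1×9, 2×6, 3×4, 4×3, 5×2, 6×1) = 12
prod[8] = max(1×12, 2×9, 3×6, …, 6×2, 7×1) = 18
prod[9] = max(1×18, 2×12, 3×9, …, 7×2, 8×1) = 27
prod[10] = max(1×27, 2×18, 3×12, …, 8×2, 9×1) = 36
prod[11] = max(1×36, 2×27, 3×18, …, 9×2, 10×1) = 54
One optimal split: 3 + 3 + 3 + 2; product 3×3×3×2 = 54.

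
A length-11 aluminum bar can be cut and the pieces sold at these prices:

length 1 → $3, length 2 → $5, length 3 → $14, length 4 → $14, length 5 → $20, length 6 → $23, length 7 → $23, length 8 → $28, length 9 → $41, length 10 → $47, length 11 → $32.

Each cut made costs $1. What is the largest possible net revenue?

Consider every possible first cut. net[k] is the best of p[i]+net[k−i] over all sellable i≤k, charging 1 whenever i<k.
net[1] = 3
net[2] = 5  (first piece 1, then net[1]=3)
net[3] = 14
net[4] = 16  (first piece 1, then net[3]=14)
net[5] = 20
net[6] = 27  (first piece 3, then net[3]=14)
net[7] = 29  (first piece 1, then net[6]=27)
net[8] = 33  (first piece 3, then net[5]=20)
net[9] = 41
net[10] = 47
net[11] = 49  (first piece 1, then net[10]=47)
One optimal plan: pieces 10 + 1 (1 cut) → $50 − $1 = $49.

49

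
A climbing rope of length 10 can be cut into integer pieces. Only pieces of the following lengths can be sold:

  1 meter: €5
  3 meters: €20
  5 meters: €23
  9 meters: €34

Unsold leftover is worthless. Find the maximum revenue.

65

Let f[k] be the best obtainable value from length k. For each k, try every first piece i and keep the best of price[i] + f[k−i].
f[1] = 5
f[2] = 10  (first piece 1, then f[1]=5)
f[3] = 20
f[4] = 25  (first piece 1, then f[3]=20)
f[5] = 30  (first piece 1, then f[4]=25)
f[6] = 40  (first piece 3, then f[3]=20)
f[7] = 45  (first piece 1, then f[6]=40)
f[8] = 50  (first piece 1, then f[7]=45)
f[9] = 60  (first piece 3, then f[6]=40)
f[10] = 65  (first piece 1, then f[9]=60)
One optimal cutting: 3 + 3 + 3 + 1 → €65.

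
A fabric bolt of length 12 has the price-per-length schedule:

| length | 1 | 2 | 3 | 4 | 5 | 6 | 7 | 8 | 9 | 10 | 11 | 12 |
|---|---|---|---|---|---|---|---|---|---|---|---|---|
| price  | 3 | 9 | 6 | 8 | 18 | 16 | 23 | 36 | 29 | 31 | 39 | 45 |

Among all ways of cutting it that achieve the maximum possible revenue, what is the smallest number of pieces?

3

Let r[k] be the best obtainable value from length k. For each k, try every first piece i and keep the best of price[i] + r[k−i].
r[1] = 3
r[2] = max(3+3, 9+0) = 9
r[3] = max(3+9, 9+3, 6+0) = 12
r[4] = max(3+12, 9+9, 6+3, 8+0) = 18
r[5] = max(3+18, 9+12, 6+9, 8+3, 18+0) = 21
r[6] = max(3+21, 9+18, 6+12, 8+9, 18+3, 16+0) = 27
r[7] = max(3+27, 9+21, 6+18, …, 16+3, 23+0) = 30
r[8] = max(3+30, 9+27, 6+21, …, 23+3, 36+0) = 36
r[9] = max(3+36, 9+30, 6+27, …, 36+3, 29+0) = 39
r[10] = max(3+39, 9+36, 6+30, …, 29+3, 31+0) = 45
r[11] = max(3+45, 9+39, 6+36, …, 31+3, 39+0) = 48
r[12] = max(3+48, 9+45, 6+39, …, 39+3, 45+0) = 54
Maximum revenue is $54.
Now minimize piece count subject to staying optimal: for each k, pieces[k] = 1 + min over i with p[i]+r[k−i]=r[k] of pieces[k−i].
pieces[9] = 2
pieces[10] = 2
pieces[11] = 3
pieces[12] = 3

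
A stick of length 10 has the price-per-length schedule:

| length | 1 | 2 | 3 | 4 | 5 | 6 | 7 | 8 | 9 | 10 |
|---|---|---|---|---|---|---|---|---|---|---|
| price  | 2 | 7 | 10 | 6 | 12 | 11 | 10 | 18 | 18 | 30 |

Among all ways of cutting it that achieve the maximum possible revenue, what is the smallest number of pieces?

5

Consider every possible first cut. r[k] is the best of p[i]+r[k−i] over all sellable i≤k.
r[1] = 2
r[2] = 7
r[3] = 10
r[4] = 14  (first piece 2, then r[2]=7)
r[5] = 17  (first piece 2, then r[3]=10)
r[6] = 21  (first piece 2, then r[4]=14)
r[7] = 24  (first piece 2, then r[5]=17)
r[8] = 28  (first piece 2, then r[6]=21)
r[9] = 31  (first piece 2, then r[7]=24)
r[10] = 35  (first piece 2, then r[8]=28)
Maximum revenue is $35.
Now minimize piece count subject to staying optimal: for each k, pieces[k] = 1 + min over i with p[i]+r[k−i]=r[k] of pieces[k−i].
pieces[7] = 3
pieces[8] = 4
pieces[9] = 4
pieces[10] = 5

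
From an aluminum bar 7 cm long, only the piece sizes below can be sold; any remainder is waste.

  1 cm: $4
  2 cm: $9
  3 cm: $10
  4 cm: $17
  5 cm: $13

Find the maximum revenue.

31

Consider every possible first cut. best[k] is the best of p[i]+best[k−i] over all sellable i≤k.
best[1] = 4
best[2] = max(4+4, 9+0) = 9
best[3] = max(4+9, 9+4, 10+0) = 13
best[4] = max(4+13, 9+9, 10+4, 17+0) = 18
best[5] = max(4+18, 9+13, 10+9, 17+4, 13+0) = 22
best[6] = max(4+22, 9+18, 10+13, 17+9, 13+4) = 27
best[7] = max(4+27, 9+22, 10+18, 17+13, 13+9) = 31
One optimal cutting: 2 + 2 + 2 + 1 → $31.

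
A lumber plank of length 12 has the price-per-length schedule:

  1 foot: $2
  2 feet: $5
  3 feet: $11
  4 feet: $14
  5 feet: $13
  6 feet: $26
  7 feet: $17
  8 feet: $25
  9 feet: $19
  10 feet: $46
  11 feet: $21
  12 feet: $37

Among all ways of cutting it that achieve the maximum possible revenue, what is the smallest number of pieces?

2

Let r[k] be the best obtainable value from length k. For each k, try every first piece i and keep the best of price[i] + r[k−i].
r[1] = 2
r[2] = 5
r[3] = 11
r[4] = 14
r[5] = 16  (first piece 1, then r[4]=14)
r[6] = 26
r[7] = 28  (first piece 1, then r[6]=26)
r[8] = 31  (first piece 2, then r[6]=26)
r[9] = 37  (first piece 3, then r[6]=26)
r[10] = 46
r[11] = 48  (first piece 1, then r[10]=46)
r[12] = 52  (first piece 6, then r[6]=26)
Maximum revenue is $52.
Now minimize piece count subject to staying optimal: for each k, pieces[k] = 1 + min over i with p[i]+r[k−i]=r[k] of pieces[k−i].
pieces[9] = 2
pieces[10] = 1
pieces[11] = 2
pieces[12] = 2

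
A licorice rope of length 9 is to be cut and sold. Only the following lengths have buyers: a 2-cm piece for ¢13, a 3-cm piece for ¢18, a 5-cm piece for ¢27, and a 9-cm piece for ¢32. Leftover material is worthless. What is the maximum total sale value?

Consider every possible first cut. f[k] is the best of p[i]+f[k−i] over all sellable i≤k.
f[1] = 0
f[2] = 13
f[3] = 18
f[4] = 26  (first piece 2, then f[2]=13)
f[5] = 31  (first piece 2, then f[3]=18)
f[6] = 39  (first piece 2, then f[4]=26)
f[7] = 44  (first piece 2, then f[5]=31)
f[8] = 52  (first piece 2, then f[6]=39)
f[9] = 57  (first piece 2, then f[7]=44)
One optimal cutting: 3 + 2 + 2 + 2 → ¢57.

57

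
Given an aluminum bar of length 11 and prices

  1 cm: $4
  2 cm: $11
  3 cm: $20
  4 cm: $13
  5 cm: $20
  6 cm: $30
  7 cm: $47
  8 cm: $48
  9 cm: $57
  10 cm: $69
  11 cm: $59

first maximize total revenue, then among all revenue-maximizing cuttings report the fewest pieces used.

Build r[k] bottom-up: r[k] = max over allowed piece i of (p[i] + r[k−i]).
r[1] = 4
r[2] = max(4+4, 11+0) = 11
r[3] = max(4+11, 11+4, 20+0) = 20
r[4] = max(4+20, 11+11, 20+4, 13+0) = 24
r[5] = max(4+24, 11+20, 20+11, 13+4, 20+0) = 31
r[6] = max(4+31, 11+24, 20+20, 13+11, 20+4, 30+0) = 40
r[7] = max(4+40, 11+31, 20+24, …, 30+4, 47+0) = 47
r[8] = max(4+47, 11+40, 20+31, …, 47+4, 48+0) = 51
r[9] = max(4+51, 11+47, 20+40, …, 48+4, 57+0) = 60
r[10] = max(4+60, 11+51, 20+47, …, 57+4, 69+0) = 69
r[11] = max(4+69, 11+60, 20+51, …, 69+4, 59+0) = 73
Maximum revenue is $73.
Now minimize piece count subject to staying optimal: for each k, pieces[k] = 1 + min over i with p[i]+r[k−i]=r[k] of pieces[k−i].
pieces[8] = 2
pieces[9] = 3
pieces[10] = 1
pieces[11] = 2

2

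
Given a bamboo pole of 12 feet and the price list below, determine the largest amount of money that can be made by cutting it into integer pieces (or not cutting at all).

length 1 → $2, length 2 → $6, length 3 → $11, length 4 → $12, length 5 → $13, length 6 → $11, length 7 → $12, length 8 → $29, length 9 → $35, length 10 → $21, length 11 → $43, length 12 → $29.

Let v[k] be the best obtainable value from length k. For each k, try every first piece i and keep the best of price[i] + v[k−i].
v[1] = 2
v[2] = max(2+2, 6+0) = 6
v[3] = max(2+6, 6+2, 11+0) = 11
v[4] = max(2+11, 6+6, 11+2, 12+0) = 13
v[5] = max(2+13, 6+11, 11+6, 12+2, 13+0) = 17
v[6] = max(2+17, 6+13, 11+11, 12+6, 13+2, 11+0) = 22
v[7] = max(2+22, 6+17, 11+13, …, 11+2, 12+0) = 24
v[8] = max(2+24, 6+22, 11+17, …, 12+2, 29+0) = 29
v[9] = max(2+29, 6+24, 11+22, …, 29+2, 35+0) = 35
v[10] = max(2+35, 6+29, 11+24, …, 35+2, 21+0) = 37
v[11] = max(2+37, 6+35, 11+29, …, 21+2, 43+0) = 43
v[12] = max(2+43, 6+37, 11+35, …, 43+2, 29+0) = 46
One optimal cutting: 9 + 3 → $35 + $11 = $46.

46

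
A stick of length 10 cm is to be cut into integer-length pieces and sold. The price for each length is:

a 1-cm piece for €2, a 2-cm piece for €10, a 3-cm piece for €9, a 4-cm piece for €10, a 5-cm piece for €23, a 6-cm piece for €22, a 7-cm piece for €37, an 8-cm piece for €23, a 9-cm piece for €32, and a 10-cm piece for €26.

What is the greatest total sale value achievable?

50

Let R[k] be the best obtainable value from length k. For each k, try every first piece i and keep the best of price[i] + R[k−i].
R[1] = 2
R[2] = 10
R[3] = 12  (first piece 1, then R[2]=10)
R[4] = 20  (first piece 2, then R[2]=10)
R[5] = 23
R[6] = 30  (first piece 2, then R[4]=20)
R[7] = 37
R[8] = 40  (first piece 2, then R[6]=30)
R[9] = 47  (first piece 2, then R[7]=37)
R[10] = 50  (first piece 2, then R[8]=40)
One optimal cutting: 2 + 2 + 2 + 2 + 2 → €10 + €10 + €10 + €10 + €10 = €50.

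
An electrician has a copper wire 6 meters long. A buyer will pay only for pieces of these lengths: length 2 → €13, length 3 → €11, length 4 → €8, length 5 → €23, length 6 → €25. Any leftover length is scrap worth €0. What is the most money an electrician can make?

39

Consider every possible first cut. best[k] is the best of p[i]+best[k−i] over all sellable i≤k.
best[1] = 0
best[2] = 13
best[3] = max(13+0, 11+0) = 13
best[4] = max(13+13, 11+0, 8+0) = 26
best[5] = max(13+13, 11+13, 8+0, 23+0) = 26
best[6] = max(13+26, 11+13, 8+13, 23+0, 25+0) = 39
One optimal cutting: 2 + 2 + 2 → €39.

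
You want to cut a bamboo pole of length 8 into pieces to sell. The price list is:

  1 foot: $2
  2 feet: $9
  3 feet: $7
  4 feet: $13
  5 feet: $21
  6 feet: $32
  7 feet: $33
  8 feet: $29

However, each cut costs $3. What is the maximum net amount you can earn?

38

Let net[k] be the best obtainable value from length k. For each k, try every first piece i and keep the best of price[i] + net[k−i] minus the 3 cut fee when i<k.
net[1] = 2
net[2] = max(2+2-3, 9+0) = 9
net[3] = max(2+9-3, 9+2-3, 7+0) = 8
net[4] = max(2+8-3, 9+9-3, 7+2-3, 13+0) = 15
net[5] = max(2+15-3, 9+8-3, 7+9-3, 13+2-3, 21+0) = 21
net[6] = max(2+21-3, 9+15-3, 7+8-3, 13+9-3, 21+2-3, 32+0) = 32
net[7] = max(2+32-3, 9+21-3, 7+15-3, …, 32+2-3, 33+0) = 33
net[8] = max(2+33-3, 9+32-3, 7+21-3, …, 33+2-3, 29+0) = 38
One optimal plan: pieces 6 + 2 (1 cut) → $41 − $3 = $38.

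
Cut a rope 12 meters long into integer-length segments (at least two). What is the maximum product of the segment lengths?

81

Fill m[k] for k=2..12: at each k try every first piece i and multiply by the better of (k−i) uncut or m[k−i].
m[2] = 1*max(1,0) = 1*1 = 1
m[3] = max(1*2, 2*1) = 2
m[4] = max(1*3, 2*2, 3*1) = 4
m[5] = max(1*4, 2*3, 3*2, 4*1) = 6
m[6] = max(1*6, 2*4, 3*3, 4*2, 5*1) = 9
m[7] = max(1*9, 2*6, 3*4, 4*3, 5*2, 6*1) = 12
m[8] = max(1*12, 2*9, 3*6, …, 6*2, 7*1) = 18
m[9] = max(1*18, 2*12, 3*9, …, 7*2, 8*1) = 27
m[10] = max(1*27, 2*18, 3*12, …, 8*2, 9*1) = 36
m[11] = max(1*36, 2*27, 3*18, …, 9*2, 10*1) = 54
m[12] = max(1*54, 2*36, 3*27, …, 10*2, 11*1) = 81
One optimal split: 3 + 3 + 3 + 3; product 3*3*3*3 = 81.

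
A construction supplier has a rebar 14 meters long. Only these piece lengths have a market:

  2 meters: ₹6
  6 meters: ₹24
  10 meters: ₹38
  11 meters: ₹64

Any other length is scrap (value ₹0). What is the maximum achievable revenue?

Build r[k] bottom-up: r[k] = max over allowed piece i of (p[i] + r[k−i]).
r[1] = 0
r[2] = 6
r[3] = 6
r[4] = 12  (first piece 2, then r[2]=6)
r[5] = 12
r[6] = max(6+12, 24+0) = 24
r[7] = max(6+12, 24+0) = 24
r[8] = max(6+24, 24+6) = 30
r[9] = max(6+24, 24+6) = 30
r[10] = max(6+30, 24+12, 38+0) = 38
r[11] = max(6+30, 24+12, 38+0, 64+0) = 64
r[12] = max(6+38, 24+24, 38+6, 64+0) = 64
r[13] = max(6+64, 24+24, 38+6, 64+6) = 70
r[14] = max(6+64, 24+30, 38+12, 64+6) = 70
One optimal cutting: pieces 11 + 2 with 1 meter of scrap → ₹70.

70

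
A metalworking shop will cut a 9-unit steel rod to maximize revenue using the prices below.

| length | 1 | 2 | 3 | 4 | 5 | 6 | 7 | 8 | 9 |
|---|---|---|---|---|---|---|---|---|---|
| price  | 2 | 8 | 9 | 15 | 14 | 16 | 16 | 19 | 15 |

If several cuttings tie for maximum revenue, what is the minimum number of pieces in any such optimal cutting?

5

Build r[k] bottom-up: r[k] = max over allowed piece i of (p[i] + r[k−i]).
r[1] = 2
r[2] = max(2+2, 8+0) = 8
r[3] = max(2+8, 8+2, 9+0) = 10
r[4] = max(2+10, 8+8, 9+2, 15+0) = 16
r[5] = max(2+16, 8+10, 9+8, 15+2, 14+0) = 18
r[6] = max(2+18, 8+16, 9+10, 15+8, 14+2, 16+0) = 24
r[7] = max(2+24, 8+18, 9+16, …, 16+2, 16+0) = 26
r[8] = max(2+26, 8+24, 9+18, …, 16+2, 19+0) = 32
r[9] = max(2+32, 8+26, 9+24, …, 19+2, 15+0) = 34
Maximum revenue is $34.
Now minimize piece count subject to staying optimal: for each k, pieces[k] = 1 + min over i with p[i]+r[k−i]=r[k] of pieces[k−i].
pieces[6] = 3
pieces[7] = 4
pieces[8] = 4
pieces[9] = 5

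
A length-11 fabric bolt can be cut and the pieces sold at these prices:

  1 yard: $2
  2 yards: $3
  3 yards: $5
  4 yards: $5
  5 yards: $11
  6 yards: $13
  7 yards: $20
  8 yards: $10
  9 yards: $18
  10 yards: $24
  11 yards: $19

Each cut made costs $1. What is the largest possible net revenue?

25

Build v[k] bottom-up: v[k] = max over allowed piece i of (p[i] + v[k−i]) − 1 per cut.
v[1] = 2
v[2] = 3  (first piece 1, then v[1]=2)
v[3] = 5
v[4] = 6  (first piece 1, then v[3]=5)
v[5] = 11
v[6] = 13
v[7] = 20
v[8] = 21  (first piece 1, then v[7]=20)
v[9] = 22  (first piece 1, then v[8]=21)
v[10] = 24  (first piece 3, then v[7]=20)
v[11] = 25  (first piece 1, then v[10]=24)
One optimal plan: pieces 7 + 3 + 1 (2 cuts) → $27 − $2 = $25.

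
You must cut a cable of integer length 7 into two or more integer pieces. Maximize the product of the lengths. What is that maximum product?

12

Let prod[k] be the best product for length k (with at least one cut). For each first piece i, the rest contributes max(k−i, prod[k−i]).
Small cases: prod[2]=1.
prod[3] = 1×max(2,1) = 1×2 = 2
prod[4] = 2×max(2,1) = 2×2 = 4
prod[5] = 2×max(3,2) = 2×3 = 6
prod[6] = 3×max(3,2) = 3×3 = 9
prod[7] = 2×max(5,6) = 2×6 = 12
One optimal split: 3 + 2 + 2; product 3×2×2 = 12.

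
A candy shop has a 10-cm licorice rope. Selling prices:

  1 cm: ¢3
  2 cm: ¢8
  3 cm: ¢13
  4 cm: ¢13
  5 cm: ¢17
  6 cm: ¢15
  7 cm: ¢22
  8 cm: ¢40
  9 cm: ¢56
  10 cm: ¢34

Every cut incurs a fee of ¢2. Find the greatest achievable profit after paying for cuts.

Let net[k] be the best obtainable value from length k. For each k, try every first piece i and keep the best of price[i] + net[k−i] minus the 2 cut fee when i<k.
net[1] = 3
net[2] = 8
net[3] = 13
net[4] = 14  (first piece 1, then net[3]=13)
net[5] = 19  (first piece 2, then net[3]=13)
net[6] = 24  (first piece 3, then net[3]=13)
net[7] = 25  (first piece 1, then net[6]=24)
net[8] = 40
net[9] = 56
net[10] = 57  (first piece 1, then net[9]=56)
One optimal plan: pieces 9 + 1 (1 cut) → ¢59 − ¢2 = ¢57.

57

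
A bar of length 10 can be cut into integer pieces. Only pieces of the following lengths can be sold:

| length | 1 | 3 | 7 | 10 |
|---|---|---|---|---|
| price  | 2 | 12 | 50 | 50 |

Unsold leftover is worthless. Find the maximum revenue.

62

Build r[k] bottom-up: r[k] = max over allowed piece i of (p[i] + r[k−i]).
r[1] = 2
r[2] = 4  (first piece 1, then r[1]=2)
r[3] = 12
r[4] = 14  (first piece 1, then r[3]=12)
r[5] = 16  (first piece 1, then r[4]=14)
r[6] = 24  (first piece 3, then r[3]=12)
r[7] = 50
r[8] = 52  (first piece 1, then r[7]=50)
r[9] = 54  (first piece 1, then r[8]=52)
r[10] = 62  (first piece 3, then r[7]=50)
One optimal cutting: 7 + 3 → $62.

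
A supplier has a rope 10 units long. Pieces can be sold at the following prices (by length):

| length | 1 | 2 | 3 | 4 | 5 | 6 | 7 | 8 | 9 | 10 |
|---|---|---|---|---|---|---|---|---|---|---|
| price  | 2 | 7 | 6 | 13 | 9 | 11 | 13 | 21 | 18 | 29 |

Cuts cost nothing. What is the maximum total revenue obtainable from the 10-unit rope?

35

Build r[k] bottom-up: r[k] = max over allowed piece i of (p[i] + r[k−i]).
r[1] = 2
r[2] = 7
r[3] = 9  (first piece 1, then r[2]=7)
r[4] = 14  (first piece 2, then r[2]=7)
r[5] = 16  (first piece 1, then r[4]=14)
r[6] = 21  (first piece 2, then r[4]=14)
r[7] = 23  (first piece 1, then r[6]=21)
r[8] = 28  (first piece 2, then r[6]=21)
r[9] = 30  (first piece 1, then r[8]=28)
r[10] = 35  (first piece 2, then r[8]=28)
One optimal cutting: 2 + 2 + 2 + 2 + 2 → 7 + 7 + 7 + 7 + 7 = 35.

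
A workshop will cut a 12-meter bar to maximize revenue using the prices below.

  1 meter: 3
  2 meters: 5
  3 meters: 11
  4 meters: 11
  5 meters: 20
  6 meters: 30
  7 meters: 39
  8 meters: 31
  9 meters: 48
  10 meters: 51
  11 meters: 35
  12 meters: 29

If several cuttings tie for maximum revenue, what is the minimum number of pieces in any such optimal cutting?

2

Consider every possible first cut. r[k] is the best of p[i]+r[k−i] over all sellable i≤k.
r[1] = 3
r[2] = 6  (first piece 1, then r[1]=3)
r[3] = 11
r[4] = 14  (first piece 1, then r[3]=11)
r[5] = 20
r[6] = 30
r[7] = 39
r[8] = 42  (first piece 1, then r[7]=39)
r[9] = 48
r[10] = 51  (first piece 1, then r[9]=48)
r[11] = 54  (first piece 1, then r[10]=51)
r[12] = 60  (first piece 6, then r[6]=30)
Maximum revenue is 60.
Now minimize piece count subject to staying optimal: for each k, pieces[k] = 1 + min over i with p[i]+r[k−i]=r[k] of pieces[k−i].
pieces[9] = 1
pieces[10] = 1
pieces[11] = 2
pieces[12] = 2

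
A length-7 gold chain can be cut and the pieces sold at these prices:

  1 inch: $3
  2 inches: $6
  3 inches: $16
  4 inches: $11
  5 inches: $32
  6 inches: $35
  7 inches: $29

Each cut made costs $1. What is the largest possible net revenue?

Let v[k] be the best obtainable value from length k. For each k, try every first piece i and keep the best of price[i] + v[k−i] minus the 1 cut fee when i<k.
v[1] = 3
v[2] = 6
v[3] = 16
v[4] = 18  (first piece 1, then v[3]=16)
v[5] = 32
v[6] = 35
v[7] = 37  (first piece 1, then v[6]=35)
One optimal plan: pieces 6 + 1 (1 cut) → $38 − $1 = $37.

37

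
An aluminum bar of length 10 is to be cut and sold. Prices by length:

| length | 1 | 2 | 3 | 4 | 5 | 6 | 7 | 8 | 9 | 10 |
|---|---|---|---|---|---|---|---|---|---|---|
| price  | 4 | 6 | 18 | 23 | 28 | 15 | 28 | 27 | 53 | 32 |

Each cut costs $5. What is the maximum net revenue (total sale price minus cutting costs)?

Let v[k] be the best obtainable value from length k. For each k, try every first piece i and keep the best of price[i] + v[k−i] minus the 5 cut fee when i<k.
v[1] = 4
v[2] = max(4+4-5, 6+0) = 6
v[3] = max(4+6-5, 6+4-5, 18+0) = 18
v[4] = max(4+18-5, 6+6-5, 18+4-5, 23+0) = 23
v[5] = max(4+23-5, 6+18-5, 18+6-5, 23+4-5, 28+0) = 28
v[6] = max(4+28-5, 6+23-5, 18+18-5, 23+6-5, 28+4-5, 15+0) = 31
v[7] = max(4+31-5, 6+28-5, 18+23-5, …, 15+4-5, 28+0) = 36
v[8] = max(4+36-5, 6+31-5, 18+28-5, …, 28+4-5, 27+0) = 41
v[9] = max(4+41-5, 6+36-5, 18+31-5, …, 27+4-5, 53+0) = 53
v[10] = max(4+53-5, 6+41-5, 18+36-5, …, 53+4-5, 32+0) = 52
One optimal plan: pieces 9 + 1 (1 cut) → $57 − $5 = $52.

52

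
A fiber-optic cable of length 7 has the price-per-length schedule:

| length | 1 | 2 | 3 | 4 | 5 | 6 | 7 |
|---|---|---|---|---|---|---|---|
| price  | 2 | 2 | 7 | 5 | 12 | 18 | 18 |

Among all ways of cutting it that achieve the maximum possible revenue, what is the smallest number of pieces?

2

Let r[k] be the best obtainable value from length k. For each k, try every first piece i and keep the best of price[i] + r[k−i].
r[1] = 2
r[2] = max(2+2, 2+0) = 4
r[3] = max(2+4, 2+2, 7+0) = 7
r[4] = max(2+7, 2+4, 7+2, 5+0) = 9
r[5] = max(2+9, 2+7, 7+4, 5+2, 12+0) = 12
r[6] = max(2+12, 2+9, 7+7, 5+4, 12+2, 18+0) = 18
r[7] = max(2+18, 2+12, 7+9, …, 18+2, 18+0) = 20
Maximum revenue is $20.
Now minimize piece count subject to staying optimal: for each k, pieces[k] = 1 + min over i with p[i]+r[k−i]=r[k] of pieces[k−i].
pieces[4] = 2
pieces[5] = 1
pieces[6] = 1
pieces[7] = 2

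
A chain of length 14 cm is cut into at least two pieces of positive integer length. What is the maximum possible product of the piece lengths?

162

Let g[k] be the best product for length k (with at least one cut). For each first piece i, the rest contributes max(k−i, g[k−i]).
Small cases: g[2]=1, g[3]=2, g[4]=4, g[5]=6, g[6]=9, g[7]=12.
g[8] = 2×max(6,9) = 2×9 = 18
g[9] = 3×max(6,9) = 3×9 = 27
g[10] = 2×max(8,18) = 2×18 = 36
g[11] = 2×max(9,27) = 2×27 = 54
g[12] = 3×max(9,27) = 3×27 = 81
g[13] = 2×max(11,54) = 2×54 = 108
g[14] = 2×max(12,81) = 2×81 = 162
One optimal split: 3 + 3 + 3 + 3 + 2; product 3×3×3×3×2 = 162.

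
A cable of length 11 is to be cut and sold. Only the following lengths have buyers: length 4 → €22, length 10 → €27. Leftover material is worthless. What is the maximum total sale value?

Build r[k] bottom-up: r[k] = max over allowed piece i of (p[i] + r[k−i]).
r[1] = 0
r[2] = 0
r[3] = 0
r[4] = 22
r[5] = 22
r[6] = 22
r[7] = 22
r[8] = 44  (first piece 4, then r[4]=22)
r[9] = 44
r[10] = 44
r[11] = 44
One optimal cutting: pieces 4 + 4 with 3 units of scrap → €44.

44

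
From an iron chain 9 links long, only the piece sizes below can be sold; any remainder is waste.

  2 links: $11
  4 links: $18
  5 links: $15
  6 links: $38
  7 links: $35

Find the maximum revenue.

49

Let f[k] be the best obtainable value from length k. For each k, try every first piece i and keep the best of price[i] + f[k−i].
f[1] = 0
f[2] = 11
f[3] = 11
f[4] = 22  (first piece 2, then f[2]=11)
f[5] = 22
f[6] = 38
f[7] = 38
f[8] = 49  (first piece 2, then f[6]=38)
f[9] = 49
One optimal cutting: pieces 6 + 2 with 1 link of scrap → $49.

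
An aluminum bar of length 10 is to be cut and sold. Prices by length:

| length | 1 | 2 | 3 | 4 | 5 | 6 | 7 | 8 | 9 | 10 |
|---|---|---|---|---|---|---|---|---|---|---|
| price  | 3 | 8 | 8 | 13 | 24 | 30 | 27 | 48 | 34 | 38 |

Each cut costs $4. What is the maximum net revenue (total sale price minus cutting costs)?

Build v[k] bottom-up: v[k] = max over allowed piece i of (p[i] + v[k−i]) − 4 per cut.
v[1] = 3
v[2] = 8
v[3] = 8
v[4] = 13
v[5] = 24
v[6] = 30
v[7] = 29  (first piece 1, then v[6]=30)
v[8] = 48
v[9] = 47  (first piece 1, then v[8]=48)
v[10] = 52  (first piece 2, then v[8]=48)
One optimal plan: pieces 8 + 2 (1 cut) → $56 − $4 = $52.

52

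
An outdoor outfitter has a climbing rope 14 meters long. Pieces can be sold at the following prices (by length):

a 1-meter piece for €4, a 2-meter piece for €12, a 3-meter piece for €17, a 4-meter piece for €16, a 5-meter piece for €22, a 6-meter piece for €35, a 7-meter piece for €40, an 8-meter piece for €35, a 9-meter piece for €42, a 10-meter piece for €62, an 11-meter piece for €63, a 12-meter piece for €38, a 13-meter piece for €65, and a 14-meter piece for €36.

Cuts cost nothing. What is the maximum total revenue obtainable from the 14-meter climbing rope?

Consider every possible first cut. r[k] is the best of p[i]+r[k−i] over all sellable i≤k.
r[1] = 4
r[2] = max(4+4, 12+0) = 12
r[3] = max(4+12, 12+4, 17+0) = 17
r[4] = max(4+17, 12+12, 17+4, 16+0) = 24
r[5] = max(4+24, 12+17, 17+12, 16+4, 22+0) = 29
r[6] = max(4+29, 12+24, 17+17, 16+12, 22+4, 35+0) = 36
r[7] = max(4+36, 12+29, 17+24, …, 35+4, 40+0) = 41
r[8] = max(4+41, 12+36, 17+29, …, 40+4, 35+0) = 48
r[9] = max(4+48, 12+41, 17+36, …, 35+4, 42+0) = 53
r[10] = max(4+53, 12+48, 17+41, …, 42+4, 62+0) = 62
r[11] = max(4+62, 12+53, 17+48, …, 62+4, 63+0) = 66
r[12] = max(4+66, 12+62, 17+53, …, 63+4, 38+0) = 74
r[13] = max(4+74, 12+66, 17+62, …, 38+4, 65+0) = 79
r[14] = max(4+79, 12+74, 17+66, …, 65+4, 36+0) = 86
One optimal cutting: 10 + 2 + 2 → €62 + €12 + €12 = €86.

86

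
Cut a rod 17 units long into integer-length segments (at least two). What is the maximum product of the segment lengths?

486

Define prod[k] = max over 1≤i<k of i · max(k−i, prod[k−i]); the inner max lets the remainder stay uncut if that's better.
prod[2] = 1×max(1,0) = 1×1 = 1
prod[3] = 1×max(2,1) = 1×2 = 2
prod[4] = 2×max(2,1) = 2×2 = 4
prod[5] = 2×max(3,2) = 2×3 = 6
prod[6] = 3×max(3,2) = 3×3 = 9
prod[7] = 2×max(5,6) = 2×6 = 12
prod[8] = 2×max(6,9) = 2×9 = 18
prod[9] = 3×max(6,9) = 3×9 = 27
prod[10] = 2×max(8,18) = 2×18 = 36
prod[11] = 2×max(9,27) = 2×27 = 54
prod[12] = 3×max(9,27) = 3×27 = 81
prod[13] = 2×max(11,54) = 2×54 = 108
prod[14] = 2×max(12,81) = 2×81 = 162
prod[15] = 3×max(12,81) = 3×81 = 243
prod[16] = 2×max(14,162) = 2×162 = 324
prod[17] = 2×max(15,243) = 2×243 = 486
One optimal split: 3 + 3 + 3 + 3 + 3 + 2; product 3×3×3×3×3×2 = 486.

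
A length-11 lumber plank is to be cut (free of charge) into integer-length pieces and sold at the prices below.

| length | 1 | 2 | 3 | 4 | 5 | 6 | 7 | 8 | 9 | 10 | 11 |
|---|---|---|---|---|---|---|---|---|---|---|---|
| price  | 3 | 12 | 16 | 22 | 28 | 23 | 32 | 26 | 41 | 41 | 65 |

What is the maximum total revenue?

Let R[k] be the best obtainable value from length k. For each k, try every first piece i and keep the best of price[i] + R[k−i].
R[1] = 3
R[2] = max(3+3, 12+0) = 12
R[3] = max(3+12, 12+3, 16+0) = 16
R[4] = max(3+16, 12+12, 16+3, 22+0) = 24
R[5] = max(3+24, 12+16, 16+12, 22+3, 28+0) = 28
R[6] = max(3+28, 12+24, 16+16, 22+12, 28+3, 23+0) = 36
R[7] = max(3+36, 12+28, 16+24, …, 23+3, 32+0) = 40
R[8] = max(3+40, 12+36, 16+28, …, 32+3, 26+0) = 48
R[9] = max(3+48, 12+40, 16+36, …, 26+3, 41+0) = 52
R[10] = max(3+52, 12+48, 16+40, …, 41+3, 41+0) = 60
R[11] = max(3+60, 12+52, 16+48, …, 41+3, 65+0) = 65
Best is to sell the whole 11-foot piece uncut for $65.

65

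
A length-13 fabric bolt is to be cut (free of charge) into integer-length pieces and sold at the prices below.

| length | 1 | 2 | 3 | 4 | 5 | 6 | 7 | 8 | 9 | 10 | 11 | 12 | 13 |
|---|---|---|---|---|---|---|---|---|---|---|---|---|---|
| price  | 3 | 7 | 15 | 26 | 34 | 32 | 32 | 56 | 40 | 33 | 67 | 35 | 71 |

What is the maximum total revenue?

Consider every possible first cut. R[k] is the best of p[i]+R[k−i] over all sellable i≤k.
R[1] = 3
R[2] = max(3+3, 7+0) = 7
R[3] = max(3+7, 7+3, 15+0) = 15
R[4] = max(3+15, 7+7, 15+3, 26+0) = 26
R[5] = max(3+26, 7+15, 15+7, 26+3, 34+0) = 34
R[6] = max(3+34, 7+26, 15+15, 26+7, 34+3, 32+0) = 37
R[7] = max(3+37, 7+34, 15+26, …, 32+3, 32+0) = 41
R[8] = max(3+41, 7+37, 15+34, …, 32+3, 56+0) = 56
R[9] = max(3+56, 7+41, 15+37, …, 56+3, 40+0) = 60
R[10] = max(3+60, 7+56, 15+41, …, 40+3, 33+0) = 68
R[11] = max(3+68, 7+60, 15+56, …, 33+3, 67+0) = 71
R[12] = max(3+71, 7+68, 15+60, …, 67+3, 35+0) = 82
R[13] = max(3+82, 7+71, 15+68, …, 35+3, 71+0) = 90
One optimal cutting: 8 + 5 → $56 + $34 = $90.

90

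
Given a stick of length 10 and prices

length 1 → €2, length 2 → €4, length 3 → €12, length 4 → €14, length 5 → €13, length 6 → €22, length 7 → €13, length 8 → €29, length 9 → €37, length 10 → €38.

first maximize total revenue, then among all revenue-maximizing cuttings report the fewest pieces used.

Consider every possible first cut. r[k] is the best of p[i]+r[k−i] over all sellable i≤k.
r[1] = 2
r[2] = max(2+2, 4+0) = 4
r[3] = max(2+4, 4+2, 12+0) = 12
r[4] = max(2+12, 4+4, 12+2, 14+0) = 14
r[5] = max(2+14, 4+12, 12+4, 14+2, 13+0) = 16
r[6] = max(2+16, 4+14, 12+12, 14+4, 13+2, 22+0) = 24
r[7] = max(2+24, 4+16, 12+14, …, 22+2, 13+0) = 26
r[8] = max(2+26, 4+24, 12+16, …, 13+2, 29+0) = 29
r[9] = max(2+29, 4+26, 12+24, …, 29+2, 37+0) = 37
r[10] = max(2+37, 4+29, 12+26, …, 37+2, 38+0) = 39
Maximum revenue is €39.
Now minimize piece count subject to staying optimal: for each k, pieces[k] = 1 + min over i with p[i]+r[k−i]=r[k] of pieces[k−i].
pieces[7] = 2
pieces[8] = 1
pieces[9] = 1
pieces[10] = 2

2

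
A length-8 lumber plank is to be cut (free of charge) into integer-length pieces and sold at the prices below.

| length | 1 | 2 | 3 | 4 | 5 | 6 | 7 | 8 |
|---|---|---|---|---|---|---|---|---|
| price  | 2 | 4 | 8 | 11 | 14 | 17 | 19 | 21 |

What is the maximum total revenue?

Build v[k] bottom-up: v[k] = max over allowed piece i of (p[i] + v[k−i]).
v[1] = 2
v[2] = max(2+2, 4+0) = 4
v[3] = max(2+4, 4+2, 8+0) = 8
v[4] = max(2+8, 4+4, 8+2, 11+0) = 11
v[5] = max(2+11, 4+8, 8+4, 11+2, 14+0) = 14
v[6] = max(2+14, 4+11, 8+8, 11+4, 14+2, 17+0) = 17
v[7] = max(2+17, 4+14, 8+11, …, 17+2, 19+0) = 19
v[8] = max(2+19, 4+17, 8+14, …, 19+2, 21+0) = 22
One optimal cutting: 5 + 3 → $14 + $8 = $22.

22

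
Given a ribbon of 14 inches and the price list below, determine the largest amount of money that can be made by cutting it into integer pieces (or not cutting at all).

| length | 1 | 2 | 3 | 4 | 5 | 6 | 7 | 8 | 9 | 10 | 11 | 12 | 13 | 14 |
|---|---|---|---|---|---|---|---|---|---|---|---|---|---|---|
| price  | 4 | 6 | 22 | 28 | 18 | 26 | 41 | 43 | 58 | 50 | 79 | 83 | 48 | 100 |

101

Let best[k] be the best obtainable value from length k. For each k, try every first piece i and keep the best of price[i] + best[k−i].
best[1] = 4
best[2] = 8  (first piece 1, then best[1]=4)
best[3] = 22
best[4] = 28
best[5] = 32  (first piece 1, then best[4]=28)
best[6] = 44  (first piece 3, then best[3]=22)
best[7] = 50  (first piece 3, then best[4]=28)
best[8] = 56  (first piece 4, then best[4]=28)
best[9] = 66  (first piece 3, then best[6]=44)
best[10] = 72  (first piece 3, then best[7]=50)
best[11] = 79
best[12] = 88  (first piece 3, then best[9]=66)
best[13] = 94  (first piece 3, then best[10]=72)
best[14] = 101  (first piece 3, then best[11]=79)
One optimal cutting: 11 + 3 → ¢79 + ¢22 = ¢101.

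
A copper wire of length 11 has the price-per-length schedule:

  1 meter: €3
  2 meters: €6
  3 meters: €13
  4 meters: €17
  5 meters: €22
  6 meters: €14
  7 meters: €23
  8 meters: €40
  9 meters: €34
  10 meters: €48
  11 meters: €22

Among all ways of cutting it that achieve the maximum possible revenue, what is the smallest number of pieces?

Let r[k] be the best obtainable value from length k. For each k, try every first piece i and keep the best of price[i] + r[k−i].
r[1] = 3
r[2] = 6  (first piece 1, then r[1]=3)
r[3] = 13
r[4] = 17
r[5] = 22
r[6] = 26  (first piece 3, then r[3]=13)
r[7] = 30  (first piece 3, then r[4]=17)
r[8] = 40
r[9] = 43  (first piece 1, then r[8]=40)
r[10] = 48
r[11] = 53  (first piece 3, then r[8]=40)
Maximum revenue is €53.
Now minimize piece count subject to staying optimal: for each k, pieces[k] = 1 + min over i with p[i]+r[k−i]=r[k] of pieces[k−i].
pieces[8] = 1
pieces[9] = 2
pieces[10] = 1
pieces[11] = 2

2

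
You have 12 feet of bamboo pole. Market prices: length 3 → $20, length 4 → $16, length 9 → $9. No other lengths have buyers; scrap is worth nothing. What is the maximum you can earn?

80

Consider every possible first cut. r[k] is the best of p[i]+r[k−i] over all sellable i≤k.
r[1] = 0
r[2] = 0
r[3] = 20
r[4] = 20
r[5] = 20
r[6] = 40  (first piece 3, then r[3]=20)
r[7] = 40
r[8] = 40
r[9] = 60  (first piece 3, then r[6]=40)
r[10] = 60
r[11] = 60
r[12] = 80  (first piece 3, then r[9]=60)
One optimal cutting: 3 + 3 + 3 + 3 → $80.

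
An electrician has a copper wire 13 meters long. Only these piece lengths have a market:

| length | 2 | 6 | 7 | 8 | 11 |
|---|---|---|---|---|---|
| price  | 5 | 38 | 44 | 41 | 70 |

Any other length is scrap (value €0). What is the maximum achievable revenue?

82

Consider every possible first cut. best[k] is the best of p[i]+best[k−i] over all sellable i≤k.
best[1] = 0
best[2] = 5
best[3] = 5
best[4] = 10  (first piece 2, then best[2]=5)
best[5] = 10
best[6] = 38
best[7] = 44
best[8] = 44
best[9] = 49  (first piece 2, then best[7]=44)
best[10] = 49
best[11] = 70
best[12] = 76  (first piece 6, then best[6]=38)
best[13] = 82  (first piece 6, then best[7]=44)
One optimal cutting: 7 + 6 → €82.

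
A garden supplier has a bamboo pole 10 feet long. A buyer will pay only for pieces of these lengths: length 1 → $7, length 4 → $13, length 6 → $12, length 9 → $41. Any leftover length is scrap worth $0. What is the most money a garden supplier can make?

Consider every possible first cut. best[k] is the best of p[i]+best[k−i] over all sellable i≤k.
best[1] = 7
best[2] = 14  (first piece 1, then best[1]=7)
best[3] = 21  (first piece 1, then best[2]=14)
best[4] = max(7+21, 13+0) = 28
best[5] = max(7+28, 13+7) = 35
best[6] = max(7+35, 13+14, 12+0) = 42
best[7] = max(7+42, 13+21, 12+7) = 49
best[8] = max(7+49, 13+28, 12+14) = 56
best[9] = max(7+56, 13+35, 12+21, 41+0) = 63
best[10] = max(7+63, 13+42, 12+28, 41+7) = 70
One optimal cutting: 1 + 1 + 1 + 1 + 1 + 1 + 1 + 1 + 1 + 1 → $70.

70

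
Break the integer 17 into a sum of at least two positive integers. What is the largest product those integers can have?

Define f[k] = max over 1≤i<k of i · max(k−i, f[k−i]); the inner max lets the remainder stay uncut if that's better.
Small cases: f[2]=1, f[3]=2, f[4]=4, f[5]=6, f[6]=9, f[7]=12, f[8]=18, f[9]=27, f[10]=36, f[11]=54, f[12]=81.
f[13] = max(1·81, 2·54, 3·36, …, 11·2, 12·1) = 108
f[14] = max(1·108, 2·81, 3·54, …, 12·2, 13·1) = 162
f[15] = max(1·162, 2·108, 3·81, …, 13·2, 14·1) = 243
f[16] = max(1·243, 2·162, 3·108, …, 14·2, 15·1) = 324
f[17] = max(1·324, 2·243, 3·162, …, 15·2, 16·1) = 486
One optimal split: 3 + 3 + 3 + 3 + 3 + 2; product 3·3·3·3·3·2 = 486.

486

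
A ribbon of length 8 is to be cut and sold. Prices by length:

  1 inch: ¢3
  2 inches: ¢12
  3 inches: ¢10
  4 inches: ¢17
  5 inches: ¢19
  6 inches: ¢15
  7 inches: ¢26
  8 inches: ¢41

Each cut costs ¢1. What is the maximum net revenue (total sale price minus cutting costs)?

45

Consider every possible first cut. v[k] is the best of p[i]+v[k−i] over all sellable i≤k, charging 1 whenever i<k.
v[1] = 3
v[2] = max(3+3-1, 12+0) = 12
v[3] = max(3+12-1, 12+3-1, 10+0) = 14
v[4] = max(3+14-1, 12+12-1, 10+3-1, 17+0) = 23
v[5] = max(3+23-1, 12+14-1, 10+12-1, 17+3-1, 19+0) = 25
v[6] = max(3+25-1, 12+23-1, 10+14-1, 17+12-1, 19+3-1, 15+0) = 34
v[7] = max(3+34-1, 12+25-1, 10+23-1, …, 15+3-1, 26+0) = 36
v[8] = max(3+36-1, 12+34-1, 10+25-1, …, 26+3-1, 41+0) = 45
One optimal plan: pieces 2 + 2 + 2 + 2 (3 cuts) → ¢48 − ¢3 = ¢45.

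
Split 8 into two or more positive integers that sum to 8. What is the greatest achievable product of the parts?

Fill m[k] for k=2..8: at each k try every first piece i and multiply by the better of (k−i) uncut or m[k−i].
m[2] = 1*max(1,0) = 1*1 = 1
m[3] = max(1*2, 2*1) = 2
m[4] = max(1*3, 2*2, 3*1) = 4
m[5] = max(1*4, 2*3, 3*2, 4*1) = 6
m[6] = max(1*6, 2*4, 3*3, 4*2, 5*1) = 9
m[7] = max(1*9, 2*6, 3*4, 4*3, 5*2, 6*1) = 12
m[8] = max(1*12, 2*9, 3*6, …, 6*2, 7*1) = 18
One optimal split: 3 + 3 + 2; product 3*3*2 = 18.

18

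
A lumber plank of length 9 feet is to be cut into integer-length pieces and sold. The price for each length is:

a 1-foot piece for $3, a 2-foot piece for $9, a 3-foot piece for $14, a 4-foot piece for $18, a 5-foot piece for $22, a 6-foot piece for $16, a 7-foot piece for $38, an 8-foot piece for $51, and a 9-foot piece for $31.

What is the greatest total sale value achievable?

54

Let v[k] be the best obtainable value from length k. For each k, try every first piece i and keep the best of price[i] + v[k−i].
v[1] = 3
v[2] = 9
v[3] = 14
v[4] = 18  (first piece 2, then v[2]=9)
v[5] = 23  (first piece 2, then v[3]=14)
v[6] = 28  (first piece 3, then v[3]=14)
v[7] = 38
v[8] = 51
v[9] = 54  (first piece 1, then v[8]=51)
One optimal cutting: 8 + 1 → $51 + $3 = $54.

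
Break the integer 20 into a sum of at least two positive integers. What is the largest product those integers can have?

1458

Define prod[k] = max over 1≤i<k of i · max(k−i, prod[k−i]); the inner max lets the remainder stay uncut if that's better.
prod[2] = 1·max(1,0) = 1·1 = 1
prod[3] = max(1·2, 2·1) = 2
prod[4] = max(1·3, 2·2, 3·1) = 4
prod[5] = max(1·4, 2·3, 3·2, 4·1) = 6
prod[6] = max(1·6, 2·4, 3·3, 4·2, 5·1) = 9
prod[7] = max(1·9, 2·6, 3·4, 4·3, 5·2, 6·1) = 12
prod[8] = max(1·12, 2·9, 3·6, …, 6·2, 7·1) = 18
prod[9] = max(1·18, 2·12, 3·9, …, 7·2, 8·1) = 27
prod[10] = max(1·27, 2·18, 3·12, …, 8·2, 9·1) = 36
prod[11] = max(1·36, 2·27, 3·18, …, 9·2, 10·1) = 54
prod[12] = max(1·54, 2·36, 3·27, …, 10·2, 11·1) = 81
prod[13] = max(1·81, 2·54, 3·36, …, 11·2, 12·1) = 108
prod[14] = max(1·108, 2·81, 3·54, …, 12·2, 13·1) = 162
prod[15] = max(1·162, 2·108, 3·81, …, 13·2, 14·1) = 243
prod[16] = max(1·243, 2·162, 3·108, …, 14·2, 15·1) = 324
prod[17] = max(1·324, 2·243, 3·162, …, 15·2, 16·1) = 486
prod[18] = max(1·486, 2·324, 3·243, …, 16·2, 17·1) = 729
prod[19] = max(1·729, 2·486, 3·324, …, 17·2, 18·1) = 972
prod[20] = max(1·972, 2·729, 3·486, …, 18·2, 19·1) = 1458
One optimal split: 3 + 3 + 3 + 3 + 3 + 3 + 2; product 3·3·3·3·3·3·2 = 1458.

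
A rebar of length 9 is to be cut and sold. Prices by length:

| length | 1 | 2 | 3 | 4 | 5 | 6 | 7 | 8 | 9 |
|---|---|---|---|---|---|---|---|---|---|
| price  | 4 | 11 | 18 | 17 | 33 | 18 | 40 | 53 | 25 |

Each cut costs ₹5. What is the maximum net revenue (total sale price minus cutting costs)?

52

Let net[k] be the best obtainable value from length k. For each k, try every first piece i and keep the best of price[i] + net[k−i] minus the 5 cut fee when i<k.
net[1] = 4
net[2] = max(4+4-5, 11+0) = 11
net[3] = max(4+11-5, 11+4-5, 18+0) = 18
net[4] = max(4+18-5, 11+11-5, 18+4-5, 17+0) = 17
net[5] = max(4+17-5, 11+18-5, 18+11-5, 17+4-5, 33+0) = 33
net[6] = max(4+33-5, 11+17-5, 18+18-5, 17+11-5, 33+4-5, 18+0) = 32
net[7] = max(4+32-5, 11+33-5, 18+17-5, …, 18+4-5, 40+0) = 40
net[8] = max(4+40-5, 11+32-5, 18+33-5, …, 40+4-5, 53+0) = 53
net[9] = max(4+53-5, 11+40-5, 18+32-5, …, 53+4-5, 25+0) = 52
One optimal plan: pieces 8 + 1 (1 cut) → ₹57 − ₹5 = ₹52.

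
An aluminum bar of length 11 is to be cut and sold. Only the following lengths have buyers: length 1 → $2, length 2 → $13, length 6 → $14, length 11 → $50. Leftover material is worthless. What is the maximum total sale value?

Let best[k] be the best obtainable value from length k. For each k, try every first piece i and keep the best of price[i] + best[k−i].
best[1] = 2
best[2] = 13
best[3] = 15  (first piece 1, then best[2]=13)
best[4] = 26  (first piece 2, then best[2]=13)
best[5] = 28  (first piece 1, then best[4]=26)
best[6] = 39  (first piece 2, then best[4]=26)
best[7] = 41  (first piece 1, then best[6]=39)
best[8] = 52  (first piece 2, then best[6]=39)
best[9] = 54  (first piece 1, then best[8]=52)
best[10] = 65  (first piece 2, then best[8]=52)
best[11] = 67  (first piece 1, then best[10]=65)
One optimal cutting: 2 + 2 + 2 + 2 + 2 + 1 → $67.

67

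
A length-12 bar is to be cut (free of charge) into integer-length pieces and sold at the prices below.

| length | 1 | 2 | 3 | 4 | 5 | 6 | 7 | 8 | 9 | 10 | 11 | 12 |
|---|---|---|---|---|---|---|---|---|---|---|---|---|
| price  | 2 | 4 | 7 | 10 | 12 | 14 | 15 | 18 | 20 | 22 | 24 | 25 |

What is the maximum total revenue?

Let R[k] be the best obtainable value from length k. For each k, try every first piece i and keep the best of price[i] + R[k−i].
R[1] = 2
R[2] = max(2+2, 4+0) = 4
R[3] = max(2+4, 4+2, 7+0) = 7
R[4] = max(2+7, 4+4, 7+2, 10+0) = 10
R[5] = max(2+10, 4+7, 7+4, 10+2, 12+0) = 12
R[6] = max(2+12, 4+10, 7+7, 10+4, 12+2, 14+0) = 14
R[7] = max(2+14, 4+12, 7+10, …, 14+2, 15+0) = 17
R[8] = max(2+17, 4+14, 7+12, …, 15+2, 18+0) = 20
R[9] = max(2+20, 4+17, 7+14, …, 18+2, 20+0) = 22
R[10] = max(2+22, 4+20, 7+17, …, 20+2, 22+0) = 24
R[11] = max(2+24, 4+22, 7+20, …, 22+2, 24+0) = 27
R[12] = max(2+27, 4+24, 7+22, …, 24+2, 25+0) = 30
One optimal cutting: 4 + 4 + 4 → €10 + €10 + €10 = €30.

30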